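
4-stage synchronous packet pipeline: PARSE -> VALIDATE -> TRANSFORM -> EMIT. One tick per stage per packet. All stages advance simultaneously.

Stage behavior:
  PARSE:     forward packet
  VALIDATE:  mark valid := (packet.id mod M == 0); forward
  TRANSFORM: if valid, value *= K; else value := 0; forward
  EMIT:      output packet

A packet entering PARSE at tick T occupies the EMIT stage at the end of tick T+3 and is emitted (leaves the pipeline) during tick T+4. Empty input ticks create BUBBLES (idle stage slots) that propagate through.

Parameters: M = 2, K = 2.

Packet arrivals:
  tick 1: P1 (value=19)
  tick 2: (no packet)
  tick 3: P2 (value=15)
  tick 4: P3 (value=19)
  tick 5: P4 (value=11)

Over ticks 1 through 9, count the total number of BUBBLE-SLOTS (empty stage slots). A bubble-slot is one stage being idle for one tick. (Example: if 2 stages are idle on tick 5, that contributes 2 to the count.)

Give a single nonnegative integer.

Answer: 20

Derivation:
Tick 1: [PARSE:P1(v=19,ok=F), VALIDATE:-, TRANSFORM:-, EMIT:-] out:-; bubbles=3
Tick 2: [PARSE:-, VALIDATE:P1(v=19,ok=F), TRANSFORM:-, EMIT:-] out:-; bubbles=3
Tick 3: [PARSE:P2(v=15,ok=F), VALIDATE:-, TRANSFORM:P1(v=0,ok=F), EMIT:-] out:-; bubbles=2
Tick 4: [PARSE:P3(v=19,ok=F), VALIDATE:P2(v=15,ok=T), TRANSFORM:-, EMIT:P1(v=0,ok=F)] out:-; bubbles=1
Tick 5: [PARSE:P4(v=11,ok=F), VALIDATE:P3(v=19,ok=F), TRANSFORM:P2(v=30,ok=T), EMIT:-] out:P1(v=0); bubbles=1
Tick 6: [PARSE:-, VALIDATE:P4(v=11,ok=T), TRANSFORM:P3(v=0,ok=F), EMIT:P2(v=30,ok=T)] out:-; bubbles=1
Tick 7: [PARSE:-, VALIDATE:-, TRANSFORM:P4(v=22,ok=T), EMIT:P3(v=0,ok=F)] out:P2(v=30); bubbles=2
Tick 8: [PARSE:-, VALIDATE:-, TRANSFORM:-, EMIT:P4(v=22,ok=T)] out:P3(v=0); bubbles=3
Tick 9: [PARSE:-, VALIDATE:-, TRANSFORM:-, EMIT:-] out:P4(v=22); bubbles=4
Total bubble-slots: 20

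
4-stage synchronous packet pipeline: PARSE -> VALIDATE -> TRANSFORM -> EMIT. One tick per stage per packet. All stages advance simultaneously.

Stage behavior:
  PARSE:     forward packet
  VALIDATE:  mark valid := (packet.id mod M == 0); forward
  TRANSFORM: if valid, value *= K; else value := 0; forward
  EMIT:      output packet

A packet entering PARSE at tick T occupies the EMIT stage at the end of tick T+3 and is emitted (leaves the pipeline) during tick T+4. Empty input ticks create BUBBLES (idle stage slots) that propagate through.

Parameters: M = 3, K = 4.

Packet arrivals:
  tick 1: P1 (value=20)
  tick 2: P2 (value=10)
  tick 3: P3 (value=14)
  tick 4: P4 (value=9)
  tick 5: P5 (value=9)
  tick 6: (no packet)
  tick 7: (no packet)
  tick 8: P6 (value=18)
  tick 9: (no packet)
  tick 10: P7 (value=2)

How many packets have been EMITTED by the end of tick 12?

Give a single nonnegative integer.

Answer: 6

Derivation:
Tick 1: [PARSE:P1(v=20,ok=F), VALIDATE:-, TRANSFORM:-, EMIT:-] out:-; in:P1
Tick 2: [PARSE:P2(v=10,ok=F), VALIDATE:P1(v=20,ok=F), TRANSFORM:-, EMIT:-] out:-; in:P2
Tick 3: [PARSE:P3(v=14,ok=F), VALIDATE:P2(v=10,ok=F), TRANSFORM:P1(v=0,ok=F), EMIT:-] out:-; in:P3
Tick 4: [PARSE:P4(v=9,ok=F), VALIDATE:P3(v=14,ok=T), TRANSFORM:P2(v=0,ok=F), EMIT:P1(v=0,ok=F)] out:-; in:P4
Tick 5: [PARSE:P5(v=9,ok=F), VALIDATE:P4(v=9,ok=F), TRANSFORM:P3(v=56,ok=T), EMIT:P2(v=0,ok=F)] out:P1(v=0); in:P5
Tick 6: [PARSE:-, VALIDATE:P5(v=9,ok=F), TRANSFORM:P4(v=0,ok=F), EMIT:P3(v=56,ok=T)] out:P2(v=0); in:-
Tick 7: [PARSE:-, VALIDATE:-, TRANSFORM:P5(v=0,ok=F), EMIT:P4(v=0,ok=F)] out:P3(v=56); in:-
Tick 8: [PARSE:P6(v=18,ok=F), VALIDATE:-, TRANSFORM:-, EMIT:P5(v=0,ok=F)] out:P4(v=0); in:P6
Tick 9: [PARSE:-, VALIDATE:P6(v=18,ok=T), TRANSFORM:-, EMIT:-] out:P5(v=0); in:-
Tick 10: [PARSE:P7(v=2,ok=F), VALIDATE:-, TRANSFORM:P6(v=72,ok=T), EMIT:-] out:-; in:P7
Tick 11: [PARSE:-, VALIDATE:P7(v=2,ok=F), TRANSFORM:-, EMIT:P6(v=72,ok=T)] out:-; in:-
Tick 12: [PARSE:-, VALIDATE:-, TRANSFORM:P7(v=0,ok=F), EMIT:-] out:P6(v=72); in:-
Emitted by tick 12: ['P1', 'P2', 'P3', 'P4', 'P5', 'P6']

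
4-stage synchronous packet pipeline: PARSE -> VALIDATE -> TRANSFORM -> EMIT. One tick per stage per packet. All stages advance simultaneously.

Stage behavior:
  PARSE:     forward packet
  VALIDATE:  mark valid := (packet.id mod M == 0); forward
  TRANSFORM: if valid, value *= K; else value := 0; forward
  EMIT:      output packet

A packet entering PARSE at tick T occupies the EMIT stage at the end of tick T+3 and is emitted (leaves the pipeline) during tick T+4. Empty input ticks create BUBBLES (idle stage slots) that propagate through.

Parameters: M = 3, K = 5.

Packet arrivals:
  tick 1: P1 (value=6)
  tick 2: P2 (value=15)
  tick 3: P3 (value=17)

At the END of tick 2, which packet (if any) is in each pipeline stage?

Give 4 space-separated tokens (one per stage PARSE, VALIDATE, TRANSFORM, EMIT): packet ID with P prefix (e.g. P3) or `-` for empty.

Tick 1: [PARSE:P1(v=6,ok=F), VALIDATE:-, TRANSFORM:-, EMIT:-] out:-; in:P1
Tick 2: [PARSE:P2(v=15,ok=F), VALIDATE:P1(v=6,ok=F), TRANSFORM:-, EMIT:-] out:-; in:P2
At end of tick 2: ['P2', 'P1', '-', '-']

Answer: P2 P1 - -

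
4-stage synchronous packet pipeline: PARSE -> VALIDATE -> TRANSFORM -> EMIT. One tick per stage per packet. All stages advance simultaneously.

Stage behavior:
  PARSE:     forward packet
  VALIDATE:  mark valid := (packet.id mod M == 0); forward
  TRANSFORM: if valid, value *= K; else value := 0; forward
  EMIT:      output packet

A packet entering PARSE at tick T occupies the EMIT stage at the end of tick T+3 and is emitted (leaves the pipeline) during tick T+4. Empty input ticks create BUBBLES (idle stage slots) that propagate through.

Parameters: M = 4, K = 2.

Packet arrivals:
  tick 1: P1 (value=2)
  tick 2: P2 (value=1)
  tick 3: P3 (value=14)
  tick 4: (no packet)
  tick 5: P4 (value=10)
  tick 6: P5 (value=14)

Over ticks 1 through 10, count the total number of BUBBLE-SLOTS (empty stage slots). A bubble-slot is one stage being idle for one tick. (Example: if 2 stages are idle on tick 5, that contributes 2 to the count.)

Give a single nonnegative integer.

Tick 1: [PARSE:P1(v=2,ok=F), VALIDATE:-, TRANSFORM:-, EMIT:-] out:-; bubbles=3
Tick 2: [PARSE:P2(v=1,ok=F), VALIDATE:P1(v=2,ok=F), TRANSFORM:-, EMIT:-] out:-; bubbles=2
Tick 3: [PARSE:P3(v=14,ok=F), VALIDATE:P2(v=1,ok=F), TRANSFORM:P1(v=0,ok=F), EMIT:-] out:-; bubbles=1
Tick 4: [PARSE:-, VALIDATE:P3(v=14,ok=F), TRANSFORM:P2(v=0,ok=F), EMIT:P1(v=0,ok=F)] out:-; bubbles=1
Tick 5: [PARSE:P4(v=10,ok=F), VALIDATE:-, TRANSFORM:P3(v=0,ok=F), EMIT:P2(v=0,ok=F)] out:P1(v=0); bubbles=1
Tick 6: [PARSE:P5(v=14,ok=F), VALIDATE:P4(v=10,ok=T), TRANSFORM:-, EMIT:P3(v=0,ok=F)] out:P2(v=0); bubbles=1
Tick 7: [PARSE:-, VALIDATE:P5(v=14,ok=F), TRANSFORM:P4(v=20,ok=T), EMIT:-] out:P3(v=0); bubbles=2
Tick 8: [PARSE:-, VALIDATE:-, TRANSFORM:P5(v=0,ok=F), EMIT:P4(v=20,ok=T)] out:-; bubbles=2
Tick 9: [PARSE:-, VALIDATE:-, TRANSFORM:-, EMIT:P5(v=0,ok=F)] out:P4(v=20); bubbles=3
Tick 10: [PARSE:-, VALIDATE:-, TRANSFORM:-, EMIT:-] out:P5(v=0); bubbles=4
Total bubble-slots: 20

Answer: 20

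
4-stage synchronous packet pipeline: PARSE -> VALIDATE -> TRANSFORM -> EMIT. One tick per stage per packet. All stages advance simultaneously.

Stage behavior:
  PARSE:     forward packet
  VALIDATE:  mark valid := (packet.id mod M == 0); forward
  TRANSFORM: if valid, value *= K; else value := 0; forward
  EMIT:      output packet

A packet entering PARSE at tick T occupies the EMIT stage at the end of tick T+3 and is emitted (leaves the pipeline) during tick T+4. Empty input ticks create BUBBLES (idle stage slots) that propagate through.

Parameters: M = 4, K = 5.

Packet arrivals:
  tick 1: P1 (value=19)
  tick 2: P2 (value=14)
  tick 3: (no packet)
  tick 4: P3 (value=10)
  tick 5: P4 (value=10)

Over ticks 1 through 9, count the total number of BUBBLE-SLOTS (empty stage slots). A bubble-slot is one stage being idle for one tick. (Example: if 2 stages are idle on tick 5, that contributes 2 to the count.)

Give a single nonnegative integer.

Tick 1: [PARSE:P1(v=19,ok=F), VALIDATE:-, TRANSFORM:-, EMIT:-] out:-; bubbles=3
Tick 2: [PARSE:P2(v=14,ok=F), VALIDATE:P1(v=19,ok=F), TRANSFORM:-, EMIT:-] out:-; bubbles=2
Tick 3: [PARSE:-, VALIDATE:P2(v=14,ok=F), TRANSFORM:P1(v=0,ok=F), EMIT:-] out:-; bubbles=2
Tick 4: [PARSE:P3(v=10,ok=F), VALIDATE:-, TRANSFORM:P2(v=0,ok=F), EMIT:P1(v=0,ok=F)] out:-; bubbles=1
Tick 5: [PARSE:P4(v=10,ok=F), VALIDATE:P3(v=10,ok=F), TRANSFORM:-, EMIT:P2(v=0,ok=F)] out:P1(v=0); bubbles=1
Tick 6: [PARSE:-, VALIDATE:P4(v=10,ok=T), TRANSFORM:P3(v=0,ok=F), EMIT:-] out:P2(v=0); bubbles=2
Tick 7: [PARSE:-, VALIDATE:-, TRANSFORM:P4(v=50,ok=T), EMIT:P3(v=0,ok=F)] out:-; bubbles=2
Tick 8: [PARSE:-, VALIDATE:-, TRANSFORM:-, EMIT:P4(v=50,ok=T)] out:P3(v=0); bubbles=3
Tick 9: [PARSE:-, VALIDATE:-, TRANSFORM:-, EMIT:-] out:P4(v=50); bubbles=4
Total bubble-slots: 20

Answer: 20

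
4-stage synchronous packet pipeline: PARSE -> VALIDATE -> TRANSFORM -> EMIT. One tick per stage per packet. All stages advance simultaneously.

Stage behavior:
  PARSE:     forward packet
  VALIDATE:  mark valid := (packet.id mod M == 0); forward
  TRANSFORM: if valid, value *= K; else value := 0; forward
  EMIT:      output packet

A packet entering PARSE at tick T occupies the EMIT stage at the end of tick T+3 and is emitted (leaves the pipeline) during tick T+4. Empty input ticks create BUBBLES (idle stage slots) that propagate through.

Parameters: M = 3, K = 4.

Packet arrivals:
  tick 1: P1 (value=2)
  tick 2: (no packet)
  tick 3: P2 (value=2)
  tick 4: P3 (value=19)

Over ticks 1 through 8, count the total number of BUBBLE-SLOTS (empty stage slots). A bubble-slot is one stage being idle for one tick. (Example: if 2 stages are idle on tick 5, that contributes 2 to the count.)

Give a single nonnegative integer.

Answer: 20

Derivation:
Tick 1: [PARSE:P1(v=2,ok=F), VALIDATE:-, TRANSFORM:-, EMIT:-] out:-; bubbles=3
Tick 2: [PARSE:-, VALIDATE:P1(v=2,ok=F), TRANSFORM:-, EMIT:-] out:-; bubbles=3
Tick 3: [PARSE:P2(v=2,ok=F), VALIDATE:-, TRANSFORM:P1(v=0,ok=F), EMIT:-] out:-; bubbles=2
Tick 4: [PARSE:P3(v=19,ok=F), VALIDATE:P2(v=2,ok=F), TRANSFORM:-, EMIT:P1(v=0,ok=F)] out:-; bubbles=1
Tick 5: [PARSE:-, VALIDATE:P3(v=19,ok=T), TRANSFORM:P2(v=0,ok=F), EMIT:-] out:P1(v=0); bubbles=2
Tick 6: [PARSE:-, VALIDATE:-, TRANSFORM:P3(v=76,ok=T), EMIT:P2(v=0,ok=F)] out:-; bubbles=2
Tick 7: [PARSE:-, VALIDATE:-, TRANSFORM:-, EMIT:P3(v=76,ok=T)] out:P2(v=0); bubbles=3
Tick 8: [PARSE:-, VALIDATE:-, TRANSFORM:-, EMIT:-] out:P3(v=76); bubbles=4
Total bubble-slots: 20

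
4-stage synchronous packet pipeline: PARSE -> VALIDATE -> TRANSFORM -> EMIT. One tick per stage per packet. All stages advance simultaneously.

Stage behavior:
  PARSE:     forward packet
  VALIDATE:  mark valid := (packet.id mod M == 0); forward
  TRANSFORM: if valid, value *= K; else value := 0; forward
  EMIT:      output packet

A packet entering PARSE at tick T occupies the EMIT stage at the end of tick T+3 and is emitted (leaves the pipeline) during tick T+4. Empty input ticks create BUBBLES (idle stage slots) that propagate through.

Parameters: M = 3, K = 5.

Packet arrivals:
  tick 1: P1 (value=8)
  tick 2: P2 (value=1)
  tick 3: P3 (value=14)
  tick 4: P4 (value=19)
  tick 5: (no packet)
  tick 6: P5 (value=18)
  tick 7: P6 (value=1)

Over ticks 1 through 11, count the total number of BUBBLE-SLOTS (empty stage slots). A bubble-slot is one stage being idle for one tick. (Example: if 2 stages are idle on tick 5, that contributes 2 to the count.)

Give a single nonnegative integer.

Answer: 20

Derivation:
Tick 1: [PARSE:P1(v=8,ok=F), VALIDATE:-, TRANSFORM:-, EMIT:-] out:-; bubbles=3
Tick 2: [PARSE:P2(v=1,ok=F), VALIDATE:P1(v=8,ok=F), TRANSFORM:-, EMIT:-] out:-; bubbles=2
Tick 3: [PARSE:P3(v=14,ok=F), VALIDATE:P2(v=1,ok=F), TRANSFORM:P1(v=0,ok=F), EMIT:-] out:-; bubbles=1
Tick 4: [PARSE:P4(v=19,ok=F), VALIDATE:P3(v=14,ok=T), TRANSFORM:P2(v=0,ok=F), EMIT:P1(v=0,ok=F)] out:-; bubbles=0
Tick 5: [PARSE:-, VALIDATE:P4(v=19,ok=F), TRANSFORM:P3(v=70,ok=T), EMIT:P2(v=0,ok=F)] out:P1(v=0); bubbles=1
Tick 6: [PARSE:P5(v=18,ok=F), VALIDATE:-, TRANSFORM:P4(v=0,ok=F), EMIT:P3(v=70,ok=T)] out:P2(v=0); bubbles=1
Tick 7: [PARSE:P6(v=1,ok=F), VALIDATE:P5(v=18,ok=F), TRANSFORM:-, EMIT:P4(v=0,ok=F)] out:P3(v=70); bubbles=1
Tick 8: [PARSE:-, VALIDATE:P6(v=1,ok=T), TRANSFORM:P5(v=0,ok=F), EMIT:-] out:P4(v=0); bubbles=2
Tick 9: [PARSE:-, VALIDATE:-, TRANSFORM:P6(v=5,ok=T), EMIT:P5(v=0,ok=F)] out:-; bubbles=2
Tick 10: [PARSE:-, VALIDATE:-, TRANSFORM:-, EMIT:P6(v=5,ok=T)] out:P5(v=0); bubbles=3
Tick 11: [PARSE:-, VALIDATE:-, TRANSFORM:-, EMIT:-] out:P6(v=5); bubbles=4
Total bubble-slots: 20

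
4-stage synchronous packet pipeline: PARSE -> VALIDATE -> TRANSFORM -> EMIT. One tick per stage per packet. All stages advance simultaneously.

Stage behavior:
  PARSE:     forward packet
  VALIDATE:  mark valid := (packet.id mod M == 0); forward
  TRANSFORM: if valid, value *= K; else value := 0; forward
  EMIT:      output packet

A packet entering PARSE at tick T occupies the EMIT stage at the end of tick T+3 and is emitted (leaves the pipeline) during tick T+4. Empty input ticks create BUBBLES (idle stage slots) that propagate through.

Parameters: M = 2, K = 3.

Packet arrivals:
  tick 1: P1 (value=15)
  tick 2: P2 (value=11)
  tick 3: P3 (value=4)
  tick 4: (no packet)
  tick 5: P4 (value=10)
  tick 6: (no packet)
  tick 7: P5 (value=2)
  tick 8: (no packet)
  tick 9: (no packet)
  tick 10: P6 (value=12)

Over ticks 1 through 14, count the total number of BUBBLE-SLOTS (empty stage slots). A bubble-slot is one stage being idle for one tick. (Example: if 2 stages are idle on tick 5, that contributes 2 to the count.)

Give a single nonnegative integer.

Tick 1: [PARSE:P1(v=15,ok=F), VALIDATE:-, TRANSFORM:-, EMIT:-] out:-; bubbles=3
Tick 2: [PARSE:P2(v=11,ok=F), VALIDATE:P1(v=15,ok=F), TRANSFORM:-, EMIT:-] out:-; bubbles=2
Tick 3: [PARSE:P3(v=4,ok=F), VALIDATE:P2(v=11,ok=T), TRANSFORM:P1(v=0,ok=F), EMIT:-] out:-; bubbles=1
Tick 4: [PARSE:-, VALIDATE:P3(v=4,ok=F), TRANSFORM:P2(v=33,ok=T), EMIT:P1(v=0,ok=F)] out:-; bubbles=1
Tick 5: [PARSE:P4(v=10,ok=F), VALIDATE:-, TRANSFORM:P3(v=0,ok=F), EMIT:P2(v=33,ok=T)] out:P1(v=0); bubbles=1
Tick 6: [PARSE:-, VALIDATE:P4(v=10,ok=T), TRANSFORM:-, EMIT:P3(v=0,ok=F)] out:P2(v=33); bubbles=2
Tick 7: [PARSE:P5(v=2,ok=F), VALIDATE:-, TRANSFORM:P4(v=30,ok=T), EMIT:-] out:P3(v=0); bubbles=2
Tick 8: [PARSE:-, VALIDATE:P5(v=2,ok=F), TRANSFORM:-, EMIT:P4(v=30,ok=T)] out:-; bubbles=2
Tick 9: [PARSE:-, VALIDATE:-, TRANSFORM:P5(v=0,ok=F), EMIT:-] out:P4(v=30); bubbles=3
Tick 10: [PARSE:P6(v=12,ok=F), VALIDATE:-, TRANSFORM:-, EMIT:P5(v=0,ok=F)] out:-; bubbles=2
Tick 11: [PARSE:-, VALIDATE:P6(v=12,ok=T), TRANSFORM:-, EMIT:-] out:P5(v=0); bubbles=3
Tick 12: [PARSE:-, VALIDATE:-, TRANSFORM:P6(v=36,ok=T), EMIT:-] out:-; bubbles=3
Tick 13: [PARSE:-, VALIDATE:-, TRANSFORM:-, EMIT:P6(v=36,ok=T)] out:-; bubbles=3
Tick 14: [PARSE:-, VALIDATE:-, TRANSFORM:-, EMIT:-] out:P6(v=36); bubbles=4
Total bubble-slots: 32

Answer: 32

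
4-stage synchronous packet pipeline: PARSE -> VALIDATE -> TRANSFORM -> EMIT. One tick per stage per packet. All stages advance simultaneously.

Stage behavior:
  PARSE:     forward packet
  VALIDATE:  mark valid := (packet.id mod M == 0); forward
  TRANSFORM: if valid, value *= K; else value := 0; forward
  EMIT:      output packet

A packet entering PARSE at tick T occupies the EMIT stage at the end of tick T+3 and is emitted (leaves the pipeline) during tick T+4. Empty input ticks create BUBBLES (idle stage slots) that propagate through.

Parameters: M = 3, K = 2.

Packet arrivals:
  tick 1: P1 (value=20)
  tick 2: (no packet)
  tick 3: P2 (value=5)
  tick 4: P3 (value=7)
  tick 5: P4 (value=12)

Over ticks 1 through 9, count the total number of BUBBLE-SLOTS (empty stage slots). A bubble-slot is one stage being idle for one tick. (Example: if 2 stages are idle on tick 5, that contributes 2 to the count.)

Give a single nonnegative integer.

Answer: 20

Derivation:
Tick 1: [PARSE:P1(v=20,ok=F), VALIDATE:-, TRANSFORM:-, EMIT:-] out:-; bubbles=3
Tick 2: [PARSE:-, VALIDATE:P1(v=20,ok=F), TRANSFORM:-, EMIT:-] out:-; bubbles=3
Tick 3: [PARSE:P2(v=5,ok=F), VALIDATE:-, TRANSFORM:P1(v=0,ok=F), EMIT:-] out:-; bubbles=2
Tick 4: [PARSE:P3(v=7,ok=F), VALIDATE:P2(v=5,ok=F), TRANSFORM:-, EMIT:P1(v=0,ok=F)] out:-; bubbles=1
Tick 5: [PARSE:P4(v=12,ok=F), VALIDATE:P3(v=7,ok=T), TRANSFORM:P2(v=0,ok=F), EMIT:-] out:P1(v=0); bubbles=1
Tick 6: [PARSE:-, VALIDATE:P4(v=12,ok=F), TRANSFORM:P3(v=14,ok=T), EMIT:P2(v=0,ok=F)] out:-; bubbles=1
Tick 7: [PARSE:-, VALIDATE:-, TRANSFORM:P4(v=0,ok=F), EMIT:P3(v=14,ok=T)] out:P2(v=0); bubbles=2
Tick 8: [PARSE:-, VALIDATE:-, TRANSFORM:-, EMIT:P4(v=0,ok=F)] out:P3(v=14); bubbles=3
Tick 9: [PARSE:-, VALIDATE:-, TRANSFORM:-, EMIT:-] out:P4(v=0); bubbles=4
Total bubble-slots: 20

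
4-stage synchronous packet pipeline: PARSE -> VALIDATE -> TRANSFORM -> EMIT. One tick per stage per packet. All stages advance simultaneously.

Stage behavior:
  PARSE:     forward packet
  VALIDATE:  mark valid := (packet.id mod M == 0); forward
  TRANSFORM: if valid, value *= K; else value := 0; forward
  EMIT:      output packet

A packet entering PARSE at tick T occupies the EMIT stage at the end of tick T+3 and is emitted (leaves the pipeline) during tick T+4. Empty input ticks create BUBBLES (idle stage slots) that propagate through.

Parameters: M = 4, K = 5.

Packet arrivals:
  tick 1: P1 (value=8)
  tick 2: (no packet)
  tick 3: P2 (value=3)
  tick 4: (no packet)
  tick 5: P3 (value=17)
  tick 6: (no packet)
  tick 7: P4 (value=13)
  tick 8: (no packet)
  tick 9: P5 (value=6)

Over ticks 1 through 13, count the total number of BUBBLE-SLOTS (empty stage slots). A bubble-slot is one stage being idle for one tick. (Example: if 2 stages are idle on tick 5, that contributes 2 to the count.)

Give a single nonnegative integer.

Tick 1: [PARSE:P1(v=8,ok=F), VALIDATE:-, TRANSFORM:-, EMIT:-] out:-; bubbles=3
Tick 2: [PARSE:-, VALIDATE:P1(v=8,ok=F), TRANSFORM:-, EMIT:-] out:-; bubbles=3
Tick 3: [PARSE:P2(v=3,ok=F), VALIDATE:-, TRANSFORM:P1(v=0,ok=F), EMIT:-] out:-; bubbles=2
Tick 4: [PARSE:-, VALIDATE:P2(v=3,ok=F), TRANSFORM:-, EMIT:P1(v=0,ok=F)] out:-; bubbles=2
Tick 5: [PARSE:P3(v=17,ok=F), VALIDATE:-, TRANSFORM:P2(v=0,ok=F), EMIT:-] out:P1(v=0); bubbles=2
Tick 6: [PARSE:-, VALIDATE:P3(v=17,ok=F), TRANSFORM:-, EMIT:P2(v=0,ok=F)] out:-; bubbles=2
Tick 7: [PARSE:P4(v=13,ok=F), VALIDATE:-, TRANSFORM:P3(v=0,ok=F), EMIT:-] out:P2(v=0); bubbles=2
Tick 8: [PARSE:-, VALIDATE:P4(v=13,ok=T), TRANSFORM:-, EMIT:P3(v=0,ok=F)] out:-; bubbles=2
Tick 9: [PARSE:P5(v=6,ok=F), VALIDATE:-, TRANSFORM:P4(v=65,ok=T), EMIT:-] out:P3(v=0); bubbles=2
Tick 10: [PARSE:-, VALIDATE:P5(v=6,ok=F), TRANSFORM:-, EMIT:P4(v=65,ok=T)] out:-; bubbles=2
Tick 11: [PARSE:-, VALIDATE:-, TRANSFORM:P5(v=0,ok=F), EMIT:-] out:P4(v=65); bubbles=3
Tick 12: [PARSE:-, VALIDATE:-, TRANSFORM:-, EMIT:P5(v=0,ok=F)] out:-; bubbles=3
Tick 13: [PARSE:-, VALIDATE:-, TRANSFORM:-, EMIT:-] out:P5(v=0); bubbles=4
Total bubble-slots: 32

Answer: 32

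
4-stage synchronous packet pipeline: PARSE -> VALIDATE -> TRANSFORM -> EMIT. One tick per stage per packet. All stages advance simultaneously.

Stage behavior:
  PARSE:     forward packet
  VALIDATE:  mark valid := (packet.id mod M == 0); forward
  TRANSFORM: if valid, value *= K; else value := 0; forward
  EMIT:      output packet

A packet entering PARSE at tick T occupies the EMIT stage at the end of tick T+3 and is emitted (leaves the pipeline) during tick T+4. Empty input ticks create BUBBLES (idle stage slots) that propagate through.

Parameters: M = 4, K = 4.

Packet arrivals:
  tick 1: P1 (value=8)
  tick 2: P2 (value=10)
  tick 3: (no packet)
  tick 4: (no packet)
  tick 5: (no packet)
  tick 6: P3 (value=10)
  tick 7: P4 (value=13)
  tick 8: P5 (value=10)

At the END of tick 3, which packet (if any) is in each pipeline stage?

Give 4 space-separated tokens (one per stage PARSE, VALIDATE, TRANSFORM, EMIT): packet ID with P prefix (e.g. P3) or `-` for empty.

Tick 1: [PARSE:P1(v=8,ok=F), VALIDATE:-, TRANSFORM:-, EMIT:-] out:-; in:P1
Tick 2: [PARSE:P2(v=10,ok=F), VALIDATE:P1(v=8,ok=F), TRANSFORM:-, EMIT:-] out:-; in:P2
Tick 3: [PARSE:-, VALIDATE:P2(v=10,ok=F), TRANSFORM:P1(v=0,ok=F), EMIT:-] out:-; in:-
At end of tick 3: ['-', 'P2', 'P1', '-']

Answer: - P2 P1 -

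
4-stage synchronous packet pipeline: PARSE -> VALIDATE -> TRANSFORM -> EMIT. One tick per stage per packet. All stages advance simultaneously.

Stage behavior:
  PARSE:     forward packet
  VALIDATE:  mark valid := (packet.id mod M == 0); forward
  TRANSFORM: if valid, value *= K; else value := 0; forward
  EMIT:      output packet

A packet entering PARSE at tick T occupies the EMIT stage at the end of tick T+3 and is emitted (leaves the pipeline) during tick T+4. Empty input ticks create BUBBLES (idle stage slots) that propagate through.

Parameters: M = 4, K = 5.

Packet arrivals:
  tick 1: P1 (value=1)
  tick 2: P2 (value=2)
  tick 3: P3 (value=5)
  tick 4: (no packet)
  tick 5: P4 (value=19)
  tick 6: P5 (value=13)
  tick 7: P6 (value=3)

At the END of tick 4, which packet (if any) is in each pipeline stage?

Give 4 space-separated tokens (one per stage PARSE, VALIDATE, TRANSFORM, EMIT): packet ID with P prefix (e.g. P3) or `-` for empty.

Tick 1: [PARSE:P1(v=1,ok=F), VALIDATE:-, TRANSFORM:-, EMIT:-] out:-; in:P1
Tick 2: [PARSE:P2(v=2,ok=F), VALIDATE:P1(v=1,ok=F), TRANSFORM:-, EMIT:-] out:-; in:P2
Tick 3: [PARSE:P3(v=5,ok=F), VALIDATE:P2(v=2,ok=F), TRANSFORM:P1(v=0,ok=F), EMIT:-] out:-; in:P3
Tick 4: [PARSE:-, VALIDATE:P3(v=5,ok=F), TRANSFORM:P2(v=0,ok=F), EMIT:P1(v=0,ok=F)] out:-; in:-
At end of tick 4: ['-', 'P3', 'P2', 'P1']

Answer: - P3 P2 P1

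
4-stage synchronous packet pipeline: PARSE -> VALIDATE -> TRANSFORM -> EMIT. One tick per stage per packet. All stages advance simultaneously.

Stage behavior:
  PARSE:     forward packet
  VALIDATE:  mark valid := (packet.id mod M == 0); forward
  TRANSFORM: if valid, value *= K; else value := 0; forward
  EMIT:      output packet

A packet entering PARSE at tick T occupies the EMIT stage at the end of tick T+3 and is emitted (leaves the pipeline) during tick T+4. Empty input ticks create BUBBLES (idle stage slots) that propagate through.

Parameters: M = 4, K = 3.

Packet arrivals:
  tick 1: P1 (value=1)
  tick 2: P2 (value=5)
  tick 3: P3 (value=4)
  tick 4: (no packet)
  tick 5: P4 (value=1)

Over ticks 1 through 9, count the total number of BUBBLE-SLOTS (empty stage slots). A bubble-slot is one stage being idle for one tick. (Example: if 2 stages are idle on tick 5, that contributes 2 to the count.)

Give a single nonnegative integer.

Tick 1: [PARSE:P1(v=1,ok=F), VALIDATE:-, TRANSFORM:-, EMIT:-] out:-; bubbles=3
Tick 2: [PARSE:P2(v=5,ok=F), VALIDATE:P1(v=1,ok=F), TRANSFORM:-, EMIT:-] out:-; bubbles=2
Tick 3: [PARSE:P3(v=4,ok=F), VALIDATE:P2(v=5,ok=F), TRANSFORM:P1(v=0,ok=F), EMIT:-] out:-; bubbles=1
Tick 4: [PARSE:-, VALIDATE:P3(v=4,ok=F), TRANSFORM:P2(v=0,ok=F), EMIT:P1(v=0,ok=F)] out:-; bubbles=1
Tick 5: [PARSE:P4(v=1,ok=F), VALIDATE:-, TRANSFORM:P3(v=0,ok=F), EMIT:P2(v=0,ok=F)] out:P1(v=0); bubbles=1
Tick 6: [PARSE:-, VALIDATE:P4(v=1,ok=T), TRANSFORM:-, EMIT:P3(v=0,ok=F)] out:P2(v=0); bubbles=2
Tick 7: [PARSE:-, VALIDATE:-, TRANSFORM:P4(v=3,ok=T), EMIT:-] out:P3(v=0); bubbles=3
Tick 8: [PARSE:-, VALIDATE:-, TRANSFORM:-, EMIT:P4(v=3,ok=T)] out:-; bubbles=3
Tick 9: [PARSE:-, VALIDATE:-, TRANSFORM:-, EMIT:-] out:P4(v=3); bubbles=4
Total bubble-slots: 20

Answer: 20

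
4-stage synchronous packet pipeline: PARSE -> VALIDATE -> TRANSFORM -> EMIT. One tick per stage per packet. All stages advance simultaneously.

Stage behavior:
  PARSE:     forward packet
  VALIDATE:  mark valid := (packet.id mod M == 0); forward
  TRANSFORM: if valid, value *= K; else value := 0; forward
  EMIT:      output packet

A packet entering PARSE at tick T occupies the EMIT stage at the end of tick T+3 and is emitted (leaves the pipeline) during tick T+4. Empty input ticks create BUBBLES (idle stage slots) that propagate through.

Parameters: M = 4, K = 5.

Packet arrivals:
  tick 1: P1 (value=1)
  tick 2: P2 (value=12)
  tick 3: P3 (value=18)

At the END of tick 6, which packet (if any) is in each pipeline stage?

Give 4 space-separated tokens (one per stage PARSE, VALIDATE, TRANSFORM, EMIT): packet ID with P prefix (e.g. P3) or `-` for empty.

Tick 1: [PARSE:P1(v=1,ok=F), VALIDATE:-, TRANSFORM:-, EMIT:-] out:-; in:P1
Tick 2: [PARSE:P2(v=12,ok=F), VALIDATE:P1(v=1,ok=F), TRANSFORM:-, EMIT:-] out:-; in:P2
Tick 3: [PARSE:P3(v=18,ok=F), VALIDATE:P2(v=12,ok=F), TRANSFORM:P1(v=0,ok=F), EMIT:-] out:-; in:P3
Tick 4: [PARSE:-, VALIDATE:P3(v=18,ok=F), TRANSFORM:P2(v=0,ok=F), EMIT:P1(v=0,ok=F)] out:-; in:-
Tick 5: [PARSE:-, VALIDATE:-, TRANSFORM:P3(v=0,ok=F), EMIT:P2(v=0,ok=F)] out:P1(v=0); in:-
Tick 6: [PARSE:-, VALIDATE:-, TRANSFORM:-, EMIT:P3(v=0,ok=F)] out:P2(v=0); in:-
At end of tick 6: ['-', '-', '-', 'P3']

Answer: - - - P3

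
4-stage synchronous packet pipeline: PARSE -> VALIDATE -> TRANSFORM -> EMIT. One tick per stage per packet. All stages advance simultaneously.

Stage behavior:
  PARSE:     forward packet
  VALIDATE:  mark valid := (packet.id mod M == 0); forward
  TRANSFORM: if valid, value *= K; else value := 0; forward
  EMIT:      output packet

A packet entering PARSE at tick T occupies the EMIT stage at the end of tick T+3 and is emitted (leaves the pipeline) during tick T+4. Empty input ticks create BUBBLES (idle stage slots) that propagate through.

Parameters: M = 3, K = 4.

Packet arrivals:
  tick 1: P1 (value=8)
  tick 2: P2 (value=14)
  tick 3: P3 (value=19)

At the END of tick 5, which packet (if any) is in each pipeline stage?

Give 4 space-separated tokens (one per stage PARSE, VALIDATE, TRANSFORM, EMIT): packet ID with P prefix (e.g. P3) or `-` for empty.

Answer: - - P3 P2

Derivation:
Tick 1: [PARSE:P1(v=8,ok=F), VALIDATE:-, TRANSFORM:-, EMIT:-] out:-; in:P1
Tick 2: [PARSE:P2(v=14,ok=F), VALIDATE:P1(v=8,ok=F), TRANSFORM:-, EMIT:-] out:-; in:P2
Tick 3: [PARSE:P3(v=19,ok=F), VALIDATE:P2(v=14,ok=F), TRANSFORM:P1(v=0,ok=F), EMIT:-] out:-; in:P3
Tick 4: [PARSE:-, VALIDATE:P3(v=19,ok=T), TRANSFORM:P2(v=0,ok=F), EMIT:P1(v=0,ok=F)] out:-; in:-
Tick 5: [PARSE:-, VALIDATE:-, TRANSFORM:P3(v=76,ok=T), EMIT:P2(v=0,ok=F)] out:P1(v=0); in:-
At end of tick 5: ['-', '-', 'P3', 'P2']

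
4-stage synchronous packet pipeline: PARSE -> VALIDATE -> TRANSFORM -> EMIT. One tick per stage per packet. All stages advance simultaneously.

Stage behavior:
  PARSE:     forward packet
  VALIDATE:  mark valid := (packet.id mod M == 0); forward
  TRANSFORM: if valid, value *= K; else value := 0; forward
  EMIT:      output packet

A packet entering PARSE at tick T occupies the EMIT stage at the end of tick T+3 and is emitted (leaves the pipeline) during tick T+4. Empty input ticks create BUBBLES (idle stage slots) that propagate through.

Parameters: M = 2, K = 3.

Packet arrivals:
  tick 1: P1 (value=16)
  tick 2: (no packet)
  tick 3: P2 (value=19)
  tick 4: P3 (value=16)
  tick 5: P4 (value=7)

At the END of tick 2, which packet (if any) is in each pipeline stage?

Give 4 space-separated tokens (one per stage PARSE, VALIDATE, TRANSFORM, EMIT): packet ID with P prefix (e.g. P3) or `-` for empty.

Answer: - P1 - -

Derivation:
Tick 1: [PARSE:P1(v=16,ok=F), VALIDATE:-, TRANSFORM:-, EMIT:-] out:-; in:P1
Tick 2: [PARSE:-, VALIDATE:P1(v=16,ok=F), TRANSFORM:-, EMIT:-] out:-; in:-
At end of tick 2: ['-', 'P1', '-', '-']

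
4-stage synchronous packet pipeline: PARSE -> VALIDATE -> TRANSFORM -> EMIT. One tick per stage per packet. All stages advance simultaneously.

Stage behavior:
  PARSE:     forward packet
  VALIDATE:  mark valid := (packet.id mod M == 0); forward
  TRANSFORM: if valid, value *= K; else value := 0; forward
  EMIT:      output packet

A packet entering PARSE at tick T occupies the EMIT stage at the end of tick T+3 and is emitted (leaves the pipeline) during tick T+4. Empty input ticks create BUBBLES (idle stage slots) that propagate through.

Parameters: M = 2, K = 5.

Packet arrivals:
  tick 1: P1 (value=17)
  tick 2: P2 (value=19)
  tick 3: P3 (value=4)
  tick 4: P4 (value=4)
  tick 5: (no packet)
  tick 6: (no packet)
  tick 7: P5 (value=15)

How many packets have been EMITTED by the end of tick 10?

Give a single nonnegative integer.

Tick 1: [PARSE:P1(v=17,ok=F), VALIDATE:-, TRANSFORM:-, EMIT:-] out:-; in:P1
Tick 2: [PARSE:P2(v=19,ok=F), VALIDATE:P1(v=17,ok=F), TRANSFORM:-, EMIT:-] out:-; in:P2
Tick 3: [PARSE:P3(v=4,ok=F), VALIDATE:P2(v=19,ok=T), TRANSFORM:P1(v=0,ok=F), EMIT:-] out:-; in:P3
Tick 4: [PARSE:P4(v=4,ok=F), VALIDATE:P3(v=4,ok=F), TRANSFORM:P2(v=95,ok=T), EMIT:P1(v=0,ok=F)] out:-; in:P4
Tick 5: [PARSE:-, VALIDATE:P4(v=4,ok=T), TRANSFORM:P3(v=0,ok=F), EMIT:P2(v=95,ok=T)] out:P1(v=0); in:-
Tick 6: [PARSE:-, VALIDATE:-, TRANSFORM:P4(v=20,ok=T), EMIT:P3(v=0,ok=F)] out:P2(v=95); in:-
Tick 7: [PARSE:P5(v=15,ok=F), VALIDATE:-, TRANSFORM:-, EMIT:P4(v=20,ok=T)] out:P3(v=0); in:P5
Tick 8: [PARSE:-, VALIDATE:P5(v=15,ok=F), TRANSFORM:-, EMIT:-] out:P4(v=20); in:-
Tick 9: [PARSE:-, VALIDATE:-, TRANSFORM:P5(v=0,ok=F), EMIT:-] out:-; in:-
Tick 10: [PARSE:-, VALIDATE:-, TRANSFORM:-, EMIT:P5(v=0,ok=F)] out:-; in:-
Emitted by tick 10: ['P1', 'P2', 'P3', 'P4']

Answer: 4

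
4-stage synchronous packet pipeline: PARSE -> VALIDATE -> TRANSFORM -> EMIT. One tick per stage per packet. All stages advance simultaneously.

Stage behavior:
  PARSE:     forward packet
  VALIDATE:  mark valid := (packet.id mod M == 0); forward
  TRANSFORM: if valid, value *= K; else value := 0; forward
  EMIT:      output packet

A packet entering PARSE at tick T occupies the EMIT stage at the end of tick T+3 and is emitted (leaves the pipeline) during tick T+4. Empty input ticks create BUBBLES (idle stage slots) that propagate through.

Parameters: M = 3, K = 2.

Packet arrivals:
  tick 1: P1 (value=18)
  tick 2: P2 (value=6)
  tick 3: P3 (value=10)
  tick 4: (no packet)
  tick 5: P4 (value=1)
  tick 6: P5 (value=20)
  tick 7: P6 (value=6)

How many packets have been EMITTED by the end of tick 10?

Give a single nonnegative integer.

Answer: 5

Derivation:
Tick 1: [PARSE:P1(v=18,ok=F), VALIDATE:-, TRANSFORM:-, EMIT:-] out:-; in:P1
Tick 2: [PARSE:P2(v=6,ok=F), VALIDATE:P1(v=18,ok=F), TRANSFORM:-, EMIT:-] out:-; in:P2
Tick 3: [PARSE:P3(v=10,ok=F), VALIDATE:P2(v=6,ok=F), TRANSFORM:P1(v=0,ok=F), EMIT:-] out:-; in:P3
Tick 4: [PARSE:-, VALIDATE:P3(v=10,ok=T), TRANSFORM:P2(v=0,ok=F), EMIT:P1(v=0,ok=F)] out:-; in:-
Tick 5: [PARSE:P4(v=1,ok=F), VALIDATE:-, TRANSFORM:P3(v=20,ok=T), EMIT:P2(v=0,ok=F)] out:P1(v=0); in:P4
Tick 6: [PARSE:P5(v=20,ok=F), VALIDATE:P4(v=1,ok=F), TRANSFORM:-, EMIT:P3(v=20,ok=T)] out:P2(v=0); in:P5
Tick 7: [PARSE:P6(v=6,ok=F), VALIDATE:P5(v=20,ok=F), TRANSFORM:P4(v=0,ok=F), EMIT:-] out:P3(v=20); in:P6
Tick 8: [PARSE:-, VALIDATE:P6(v=6,ok=T), TRANSFORM:P5(v=0,ok=F), EMIT:P4(v=0,ok=F)] out:-; in:-
Tick 9: [PARSE:-, VALIDATE:-, TRANSFORM:P6(v=12,ok=T), EMIT:P5(v=0,ok=F)] out:P4(v=0); in:-
Tick 10: [PARSE:-, VALIDATE:-, TRANSFORM:-, EMIT:P6(v=12,ok=T)] out:P5(v=0); in:-
Emitted by tick 10: ['P1', 'P2', 'P3', 'P4', 'P5']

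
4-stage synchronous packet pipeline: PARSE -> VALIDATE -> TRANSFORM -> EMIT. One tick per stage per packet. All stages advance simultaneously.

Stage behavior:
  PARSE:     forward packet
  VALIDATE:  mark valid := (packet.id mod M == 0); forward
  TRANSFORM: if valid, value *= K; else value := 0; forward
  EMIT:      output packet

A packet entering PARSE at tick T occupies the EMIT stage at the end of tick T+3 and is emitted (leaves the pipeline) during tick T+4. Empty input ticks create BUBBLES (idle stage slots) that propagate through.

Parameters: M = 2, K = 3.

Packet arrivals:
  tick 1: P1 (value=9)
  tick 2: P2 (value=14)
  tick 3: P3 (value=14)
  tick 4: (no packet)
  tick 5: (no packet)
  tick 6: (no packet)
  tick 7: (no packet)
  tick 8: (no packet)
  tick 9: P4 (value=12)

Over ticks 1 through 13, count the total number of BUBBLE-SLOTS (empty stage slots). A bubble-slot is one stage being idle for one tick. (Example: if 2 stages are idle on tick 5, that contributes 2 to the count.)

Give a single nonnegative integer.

Answer: 36

Derivation:
Tick 1: [PARSE:P1(v=9,ok=F), VALIDATE:-, TRANSFORM:-, EMIT:-] out:-; bubbles=3
Tick 2: [PARSE:P2(v=14,ok=F), VALIDATE:P1(v=9,ok=F), TRANSFORM:-, EMIT:-] out:-; bubbles=2
Tick 3: [PARSE:P3(v=14,ok=F), VALIDATE:P2(v=14,ok=T), TRANSFORM:P1(v=0,ok=F), EMIT:-] out:-; bubbles=1
Tick 4: [PARSE:-, VALIDATE:P3(v=14,ok=F), TRANSFORM:P2(v=42,ok=T), EMIT:P1(v=0,ok=F)] out:-; bubbles=1
Tick 5: [PARSE:-, VALIDATE:-, TRANSFORM:P3(v=0,ok=F), EMIT:P2(v=42,ok=T)] out:P1(v=0); bubbles=2
Tick 6: [PARSE:-, VALIDATE:-, TRANSFORM:-, EMIT:P3(v=0,ok=F)] out:P2(v=42); bubbles=3
Tick 7: [PARSE:-, VALIDATE:-, TRANSFORM:-, EMIT:-] out:P3(v=0); bubbles=4
Tick 8: [PARSE:-, VALIDATE:-, TRANSFORM:-, EMIT:-] out:-; bubbles=4
Tick 9: [PARSE:P4(v=12,ok=F), VALIDATE:-, TRANSFORM:-, EMIT:-] out:-; bubbles=3
Tick 10: [PARSE:-, VALIDATE:P4(v=12,ok=T), TRANSFORM:-, EMIT:-] out:-; bubbles=3
Tick 11: [PARSE:-, VALIDATE:-, TRANSFORM:P4(v=36,ok=T), EMIT:-] out:-; bubbles=3
Tick 12: [PARSE:-, VALIDATE:-, TRANSFORM:-, EMIT:P4(v=36,ok=T)] out:-; bubbles=3
Tick 13: [PARSE:-, VALIDATE:-, TRANSFORM:-, EMIT:-] out:P4(v=36); bubbles=4
Total bubble-slots: 36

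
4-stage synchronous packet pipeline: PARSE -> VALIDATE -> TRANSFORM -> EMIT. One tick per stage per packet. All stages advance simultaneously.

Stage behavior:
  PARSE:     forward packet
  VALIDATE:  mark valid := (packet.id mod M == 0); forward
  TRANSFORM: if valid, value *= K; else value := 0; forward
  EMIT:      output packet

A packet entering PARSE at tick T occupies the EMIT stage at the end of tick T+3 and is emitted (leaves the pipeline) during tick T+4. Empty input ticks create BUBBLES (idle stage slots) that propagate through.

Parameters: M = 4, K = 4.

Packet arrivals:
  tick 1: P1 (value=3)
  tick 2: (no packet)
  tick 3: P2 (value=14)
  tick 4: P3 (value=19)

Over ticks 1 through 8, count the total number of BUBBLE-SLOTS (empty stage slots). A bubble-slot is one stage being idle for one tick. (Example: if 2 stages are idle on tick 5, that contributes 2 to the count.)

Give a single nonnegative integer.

Tick 1: [PARSE:P1(v=3,ok=F), VALIDATE:-, TRANSFORM:-, EMIT:-] out:-; bubbles=3
Tick 2: [PARSE:-, VALIDATE:P1(v=3,ok=F), TRANSFORM:-, EMIT:-] out:-; bubbles=3
Tick 3: [PARSE:P2(v=14,ok=F), VALIDATE:-, TRANSFORM:P1(v=0,ok=F), EMIT:-] out:-; bubbles=2
Tick 4: [PARSE:P3(v=19,ok=F), VALIDATE:P2(v=14,ok=F), TRANSFORM:-, EMIT:P1(v=0,ok=F)] out:-; bubbles=1
Tick 5: [PARSE:-, VALIDATE:P3(v=19,ok=F), TRANSFORM:P2(v=0,ok=F), EMIT:-] out:P1(v=0); bubbles=2
Tick 6: [PARSE:-, VALIDATE:-, TRANSFORM:P3(v=0,ok=F), EMIT:P2(v=0,ok=F)] out:-; bubbles=2
Tick 7: [PARSE:-, VALIDATE:-, TRANSFORM:-, EMIT:P3(v=0,ok=F)] out:P2(v=0); bubbles=3
Tick 8: [PARSE:-, VALIDATE:-, TRANSFORM:-, EMIT:-] out:P3(v=0); bubbles=4
Total bubble-slots: 20

Answer: 20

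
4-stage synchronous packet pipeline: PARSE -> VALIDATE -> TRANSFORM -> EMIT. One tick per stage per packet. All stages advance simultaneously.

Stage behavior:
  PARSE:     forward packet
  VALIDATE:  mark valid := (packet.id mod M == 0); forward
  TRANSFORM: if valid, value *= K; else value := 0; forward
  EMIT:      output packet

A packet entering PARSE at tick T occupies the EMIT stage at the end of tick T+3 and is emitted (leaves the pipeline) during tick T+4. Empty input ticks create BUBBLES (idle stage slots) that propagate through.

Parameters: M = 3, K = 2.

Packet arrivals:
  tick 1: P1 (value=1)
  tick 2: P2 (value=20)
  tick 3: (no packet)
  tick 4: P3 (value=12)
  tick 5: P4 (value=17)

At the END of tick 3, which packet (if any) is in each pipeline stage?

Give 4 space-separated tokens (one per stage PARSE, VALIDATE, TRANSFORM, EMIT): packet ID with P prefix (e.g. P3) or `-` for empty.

Answer: - P2 P1 -

Derivation:
Tick 1: [PARSE:P1(v=1,ok=F), VALIDATE:-, TRANSFORM:-, EMIT:-] out:-; in:P1
Tick 2: [PARSE:P2(v=20,ok=F), VALIDATE:P1(v=1,ok=F), TRANSFORM:-, EMIT:-] out:-; in:P2
Tick 3: [PARSE:-, VALIDATE:P2(v=20,ok=F), TRANSFORM:P1(v=0,ok=F), EMIT:-] out:-; in:-
At end of tick 3: ['-', 'P2', 'P1', '-']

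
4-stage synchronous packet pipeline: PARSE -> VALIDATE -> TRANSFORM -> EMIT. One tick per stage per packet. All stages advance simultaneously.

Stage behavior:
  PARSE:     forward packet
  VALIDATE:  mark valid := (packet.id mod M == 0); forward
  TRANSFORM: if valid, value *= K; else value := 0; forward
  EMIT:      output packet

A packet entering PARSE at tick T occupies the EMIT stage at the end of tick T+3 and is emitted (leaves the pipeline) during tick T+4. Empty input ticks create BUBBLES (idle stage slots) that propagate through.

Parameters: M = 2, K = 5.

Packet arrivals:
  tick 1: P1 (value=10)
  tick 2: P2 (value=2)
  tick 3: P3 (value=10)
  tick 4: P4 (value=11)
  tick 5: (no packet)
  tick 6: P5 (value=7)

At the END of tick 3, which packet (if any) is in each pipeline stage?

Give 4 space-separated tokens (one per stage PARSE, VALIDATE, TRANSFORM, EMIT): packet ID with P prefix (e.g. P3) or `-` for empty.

Tick 1: [PARSE:P1(v=10,ok=F), VALIDATE:-, TRANSFORM:-, EMIT:-] out:-; in:P1
Tick 2: [PARSE:P2(v=2,ok=F), VALIDATE:P1(v=10,ok=F), TRANSFORM:-, EMIT:-] out:-; in:P2
Tick 3: [PARSE:P3(v=10,ok=F), VALIDATE:P2(v=2,ok=T), TRANSFORM:P1(v=0,ok=F), EMIT:-] out:-; in:P3
At end of tick 3: ['P3', 'P2', 'P1', '-']

Answer: P3 P2 P1 -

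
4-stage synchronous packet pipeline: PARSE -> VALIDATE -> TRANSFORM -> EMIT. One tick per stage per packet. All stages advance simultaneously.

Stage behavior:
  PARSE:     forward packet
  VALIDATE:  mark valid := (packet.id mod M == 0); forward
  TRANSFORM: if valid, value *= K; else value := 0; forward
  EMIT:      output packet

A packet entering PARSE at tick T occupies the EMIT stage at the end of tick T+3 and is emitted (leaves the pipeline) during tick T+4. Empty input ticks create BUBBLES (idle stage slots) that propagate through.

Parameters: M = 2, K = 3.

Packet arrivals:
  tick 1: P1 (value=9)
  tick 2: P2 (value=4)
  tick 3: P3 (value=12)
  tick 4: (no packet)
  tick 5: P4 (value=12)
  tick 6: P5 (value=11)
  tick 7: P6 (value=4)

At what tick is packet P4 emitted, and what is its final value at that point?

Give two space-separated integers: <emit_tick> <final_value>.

Tick 1: [PARSE:P1(v=9,ok=F), VALIDATE:-, TRANSFORM:-, EMIT:-] out:-; in:P1
Tick 2: [PARSE:P2(v=4,ok=F), VALIDATE:P1(v=9,ok=F), TRANSFORM:-, EMIT:-] out:-; in:P2
Tick 3: [PARSE:P3(v=12,ok=F), VALIDATE:P2(v=4,ok=T), TRANSFORM:P1(v=0,ok=F), EMIT:-] out:-; in:P3
Tick 4: [PARSE:-, VALIDATE:P3(v=12,ok=F), TRANSFORM:P2(v=12,ok=T), EMIT:P1(v=0,ok=F)] out:-; in:-
Tick 5: [PARSE:P4(v=12,ok=F), VALIDATE:-, TRANSFORM:P3(v=0,ok=F), EMIT:P2(v=12,ok=T)] out:P1(v=0); in:P4
Tick 6: [PARSE:P5(v=11,ok=F), VALIDATE:P4(v=12,ok=T), TRANSFORM:-, EMIT:P3(v=0,ok=F)] out:P2(v=12); in:P5
Tick 7: [PARSE:P6(v=4,ok=F), VALIDATE:P5(v=11,ok=F), TRANSFORM:P4(v=36,ok=T), EMIT:-] out:P3(v=0); in:P6
Tick 8: [PARSE:-, VALIDATE:P6(v=4,ok=T), TRANSFORM:P5(v=0,ok=F), EMIT:P4(v=36,ok=T)] out:-; in:-
Tick 9: [PARSE:-, VALIDATE:-, TRANSFORM:P6(v=12,ok=T), EMIT:P5(v=0,ok=F)] out:P4(v=36); in:-
Tick 10: [PARSE:-, VALIDATE:-, TRANSFORM:-, EMIT:P6(v=12,ok=T)] out:P5(v=0); in:-
Tick 11: [PARSE:-, VALIDATE:-, TRANSFORM:-, EMIT:-] out:P6(v=12); in:-
P4: arrives tick 5, valid=True (id=4, id%2=0), emit tick 9, final value 36

Answer: 9 36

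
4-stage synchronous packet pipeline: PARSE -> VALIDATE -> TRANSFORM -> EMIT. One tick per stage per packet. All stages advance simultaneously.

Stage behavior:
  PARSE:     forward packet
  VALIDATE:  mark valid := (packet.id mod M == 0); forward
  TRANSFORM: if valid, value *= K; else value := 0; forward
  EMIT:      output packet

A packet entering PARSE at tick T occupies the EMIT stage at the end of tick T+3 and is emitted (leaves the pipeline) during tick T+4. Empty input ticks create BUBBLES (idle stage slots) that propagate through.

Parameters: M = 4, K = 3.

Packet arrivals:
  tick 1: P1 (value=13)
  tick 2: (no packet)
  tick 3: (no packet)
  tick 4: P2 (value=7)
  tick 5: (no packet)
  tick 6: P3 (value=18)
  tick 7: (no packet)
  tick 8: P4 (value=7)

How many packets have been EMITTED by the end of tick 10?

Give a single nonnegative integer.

Tick 1: [PARSE:P1(v=13,ok=F), VALIDATE:-, TRANSFORM:-, EMIT:-] out:-; in:P1
Tick 2: [PARSE:-, VALIDATE:P1(v=13,ok=F), TRANSFORM:-, EMIT:-] out:-; in:-
Tick 3: [PARSE:-, VALIDATE:-, TRANSFORM:P1(v=0,ok=F), EMIT:-] out:-; in:-
Tick 4: [PARSE:P2(v=7,ok=F), VALIDATE:-, TRANSFORM:-, EMIT:P1(v=0,ok=F)] out:-; in:P2
Tick 5: [PARSE:-, VALIDATE:P2(v=7,ok=F), TRANSFORM:-, EMIT:-] out:P1(v=0); in:-
Tick 6: [PARSE:P3(v=18,ok=F), VALIDATE:-, TRANSFORM:P2(v=0,ok=F), EMIT:-] out:-; in:P3
Tick 7: [PARSE:-, VALIDATE:P3(v=18,ok=F), TRANSFORM:-, EMIT:P2(v=0,ok=F)] out:-; in:-
Tick 8: [PARSE:P4(v=7,ok=F), VALIDATE:-, TRANSFORM:P3(v=0,ok=F), EMIT:-] out:P2(v=0); in:P4
Tick 9: [PARSE:-, VALIDATE:P4(v=7,ok=T), TRANSFORM:-, EMIT:P3(v=0,ok=F)] out:-; in:-
Tick 10: [PARSE:-, VALIDATE:-, TRANSFORM:P4(v=21,ok=T), EMIT:-] out:P3(v=0); in:-
Emitted by tick 10: ['P1', 'P2', 'P3']

Answer: 3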